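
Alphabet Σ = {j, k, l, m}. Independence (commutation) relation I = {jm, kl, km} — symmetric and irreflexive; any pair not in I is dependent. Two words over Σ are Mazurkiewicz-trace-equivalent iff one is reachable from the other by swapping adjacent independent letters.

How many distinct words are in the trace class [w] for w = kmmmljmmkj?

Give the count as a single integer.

#0=k has no predecessor
#1=m has no predecessor
#2=m depends on [1:m]
#3=m depends on [2:m]
#4=l depends on [3:m]
#5=j depends on [0:k, 4:l]
#6=m depends on [4:l]
#7=m depends on [6:m]
#8=k depends on [5:j]
#9=j depends on [8:k]
sources: [0:k, 1:m]
N(rest) = Σ N(rest − s) over sources s of rest; N(one piece) = 1:
  size 1 → [7]=1  [9]=1
  size 2 → [6,7]=1  [7,9]=2  [8,9]=1
  size 3 → [5,8,9]=1  [6,7,9]=3  [7,8,9]=3
  size 4 → [0,5,8,9]=1  [5,7,8,9]=4  [6,7,8,9]=6
  size 5 → [0,5,7,8,9]=5  [5,6,7,8,9]=10
  size 6 → [0,5,6,7,8,9]=15  [4,5,6,7,8,9]=10
  size 7 → [0,4,5,6,7,8,9]=25  [3,4,5,6,7,8,9]=10
  size 8 → [0,3,4,5,6,7,8,9]=35  [2,3,4,5,6,7,8,9]=10
  first=0(k) contributes 10
  first=1(m) contributes 45
|[w]| = 55

55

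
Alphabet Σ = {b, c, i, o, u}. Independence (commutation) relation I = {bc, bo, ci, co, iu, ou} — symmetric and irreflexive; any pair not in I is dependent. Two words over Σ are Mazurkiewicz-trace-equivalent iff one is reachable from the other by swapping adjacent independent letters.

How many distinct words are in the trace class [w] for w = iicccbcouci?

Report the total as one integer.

piece 0:i — minimal
piece 1:i rests on {0:i}
piece 2:c — minimal
piece 3:c rests on {2:c}
piece 4:c rests on {3:c}
piece 5:b rests on {1:i}
piece 6:c rests on {4:c}
piece 7:o rests on {1:i}
piece 8:u rests on {5:b, 6:c}
piece 9:c rests on {8:u}
piece 10:i rests on {5:b, 7:o}
minimal pieces: {0:i, 2:c}
ways to finish when only these pieces remain (= sum over removing one remaining piece with nothing left below it):
  1 left: {9}→1  {10}→1
  2 left: {7,10}→1  {8,9}→1  {9,10}→2
  3 left: {6,8,9}→1  {7,9,10}→3  {8,9,10}→3
  4 left: {4,6,8,9}→1  {5,8,9,10}→3  {6,8,9,10}→4  {7,8,9,10}→6
  5 left: {3,4,6,8,9}→1  {4,6,8,9,10}→5  {5,6,8,9,10}→7  {5,7,8,9,10}→9  {6,7,8,9,10}→10
  6 left: {1,5,7,8,9,10}→9  {2,3,4,6,8,9}→1  {3,4,6,8,9,10}→6  {4,5,6,8,9,10}→12  {4,6,7,8,9,10}→15  {5,6,7,8,9,10}→26
  7 left: {0,1,5,7,8,9,10}→9  {1,5,6,7,8,9,10}→35  {2,3,4,6,8,9,10}→7  {3,4,5,6,8,9,10}→18  {3,4,6,7,8,9,10}→21  {4,5,6,7,8,9,10}→53
  8 left: {0,1,5,6,7,8,9,10}→44  {1,4,5,6,7,8,9,10}→88  {2,3,4,5,6,8,9,10}→25  {2,3,4,6,7,8,9,10}→28  {3,4,5,6,7,8,9,10}→92
  9 left: {0,1,4,5,6,7,8,9,10}→132  {1,3,4,5,6,7,8,9,10}→180  {2,3,4,5,6,7,8,9,10}→145
  placing 0:i first → 325 extensions
  placing 2:c first → 312 extensions
total linear extensions = 637

637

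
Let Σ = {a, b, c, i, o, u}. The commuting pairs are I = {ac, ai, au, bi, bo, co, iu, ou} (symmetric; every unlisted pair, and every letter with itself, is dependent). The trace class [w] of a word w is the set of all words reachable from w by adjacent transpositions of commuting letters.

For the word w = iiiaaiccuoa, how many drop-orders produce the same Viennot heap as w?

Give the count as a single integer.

#0=i has no predecessor
#1=i depends on [0:i]
#2=i depends on [1:i]
#3=a has no predecessor
#4=a depends on [3:a]
#5=i depends on [2:i]
#6=c depends on [5:i]
#7=c depends on [6:c]
#8=u depends on [7:c]
#9=o depends on [4:a, 5:i]
#10=a depends on [9:o]
sources: [0:i, 3:a]
N(rest) = Σ N(rest − s) over sources s of rest; N(one piece) = 1:
  size 1 → [8]=1  [10]=1
  size 2 → [7,8]=1  [8,10]=2  [9,10]=1
  size 3 → [4,9,10]=1  [6,7,8]=1  [7,8,10]=3  [8,9,10]=3
  size 4 → [3,4,9,10]=1  [4,8,9,10]=4  [6,7,8,10]=4  [7,8,9,10]=6
  size 5 → [3,4,8,9,10]=5  [4,7,8,9,10]=10  [6,7,8,9,10]=10
  size 6 → [3,4,7,8,9,10]=15  [4,6,7,8,9,10]=20  [5,6,7,8,9,10]=10
  size 7 → [2,5,6,7,8,9,10]=10  [3,4,6,7,8,9,10]=35  [4,5,6,7,8,9,10]=30
  size 8 → [1,2,5,6,7,8,9,10]=10  [2,4,5,6,7,8,9,10]=40  [3,4,5,6,7,8,9,10]=65
  size 9 → [0,1,2,5,6,7,8,9,10]=10  [1,2,4,5,6,7,8,9,10]=50  [2,3,4,5,6,7,8,9,10]=105
  first=0(i) contributes 155
  first=3(a) contributes 60
|[w]| = 215

215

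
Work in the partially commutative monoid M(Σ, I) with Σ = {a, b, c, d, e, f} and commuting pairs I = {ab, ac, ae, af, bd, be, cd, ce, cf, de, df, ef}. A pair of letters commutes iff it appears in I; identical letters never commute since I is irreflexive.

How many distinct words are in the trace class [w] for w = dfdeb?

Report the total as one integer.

0(d) covers ∅
1(f) covers ∅
2(d) covers 0:d
3(e) covers ∅
4(b) covers 1:f
floor of heap: 0:d, 1:f, 3:e
completions by unplaced set U, small U first (add the entries for U minus each lowest piece of U):
  |U|=1: {2}:1  {3}:1  {4}:1
  |U|=2: {0,2}:1  {1,4}:1  {2,3}:2  {2,4}:2  {3,4}:2
  |U|=3: {0,2,3}:3  {0,2,4}:3  {1,2,4}:3  {1,3,4}:3  {2,3,4}:6
  start at 0(d): 12
  start at 1(f): 12
  start at 3(e): 6
sum over floor = 30

30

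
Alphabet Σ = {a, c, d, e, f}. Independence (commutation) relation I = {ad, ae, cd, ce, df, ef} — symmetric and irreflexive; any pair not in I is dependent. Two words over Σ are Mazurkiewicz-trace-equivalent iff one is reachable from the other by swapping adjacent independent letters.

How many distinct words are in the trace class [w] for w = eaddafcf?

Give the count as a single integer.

drop 0:e onto floor
drop 1:a onto floor
drop 2:d onto {0:e}
drop 3:d onto {2:d}
drop 4:a onto {1:a}
drop 5:f onto {4:a}
drop 6:c onto {5:f}
drop 7:f onto {6:c}
ground layer = {0:e, 1:a}
drop-orders for the pieces not yet dropped (sum over which currently-grounded one goes next):
  1 to go: {3} 1  {7} 1
  2 to go: {2,3} 1  {3,7} 2  {6,7} 1
  3 to go: {0,2,3} 1  {2,3,7} 3  {3,6,7} 3  {5,6,7} 1
  4 to go: {0,2,3,7} 4  {2,3,6,7} 6  {3,5,6,7} 4  {4,5,6,7} 1
  5 to go: {0,2,3,6,7} 10  {1,4,5,6,7} 1  {2,3,5,6,7} 10  {3,4,5,6,7} 5
  6 to go: {0,2,3,5,6,7} 20  {1,3,4,5,6,7} 6  {2,3,4,5,6,7} 15
  if 0:e drops first: 21 orders
  if 1:a drops first: 35 orders
heap linearizations: 56

56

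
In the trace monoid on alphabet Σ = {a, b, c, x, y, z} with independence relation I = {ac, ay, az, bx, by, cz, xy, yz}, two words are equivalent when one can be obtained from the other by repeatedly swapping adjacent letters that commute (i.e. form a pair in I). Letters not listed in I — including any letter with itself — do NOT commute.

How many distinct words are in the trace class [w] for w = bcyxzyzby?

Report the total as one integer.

35

#0=b has no predecessor
#1=c depends on [0:b]
#2=y depends on [1:c]
#3=x depends on [1:c]
#4=z depends on [3:x]
#5=y depends on [2:y]
#6=z depends on [4:z]
#7=b depends on [6:z]
#8=y depends on [5:y]
sources: [0:b]
N(rest) = Σ N(rest − s) over sources s of rest; N(one piece) = 1:
  size 1 → [7]=1  [8]=1
  size 2 → [5,8]=1  [6,7]=1  [7,8]=2
  size 3 → [2,5,8]=1  [4,6,7]=1  [5,7,8]=3  [6,7,8]=3
  size 4 → [2,5,7,8]=4  [3,4,6,7]=1  [4,6,7,8]=4  [5,6,7,8]=6
  size 5 → [2,5,6,7,8]=10  [3,4,6,7,8]=5  [4,5,6,7,8]=10
  size 6 → [2,4,5,6,7,8]=20  [3,4,5,6,7,8]=15
  size 7 → [2,3,4,5,6,7,8]=35
  first=0(b) contributes 35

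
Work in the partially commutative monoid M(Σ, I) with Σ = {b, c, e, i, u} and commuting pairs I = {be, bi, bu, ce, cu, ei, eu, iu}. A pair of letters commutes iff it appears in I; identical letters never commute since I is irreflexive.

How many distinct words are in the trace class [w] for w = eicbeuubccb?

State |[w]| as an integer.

drop 0:e onto floor
drop 1:i onto floor
drop 2:c onto {1:i}
drop 3:b onto {2:c}
drop 4:e onto {0:e}
drop 5:u onto floor
drop 6:u onto {5:u}
drop 7:b onto {3:b}
drop 8:c onto {7:b}
drop 9:c onto {8:c}
drop 10:b onto {9:c}
ground layer = {0:e, 1:i, 5:u}
drop-orders for the pieces not yet dropped (sum over which currently-grounded one goes next):
  1 to go: {4} 1  {6} 1  {10} 1
  2 to go: {0,4} 1  {4,6} 2  {4,10} 2  {5,6} 1  {6,10} 2  {9,10} 1
  3 to go: {0,4,6} 3  {0,4,10} 3  {4,5,6} 3  {4,6,10} 6  {4,9,10} 3  {5,6,10} 3  {6,9,10} 3  {8,9,10} 1
  4 to go: {0,4,5,6} 6  {0,4,6,10} 12  {0,4,9,10} 6  {4,5,6,10} 12  {4,6,9,10} 12  {4,8,9,10} 4  {5,6,9,10} 6  {6,8,9,10} 4  {7,8,9,10} 1
  5 to go: {0,4,5,6,10} 30  {0,4,6,9,10} 30  {0,4,8,9,10} 10  {3,7,8,9,10} 1  {4,5,6,9,10} 30  {4,6,8,9,10} 20  {4,7,8,9,10} 5  {5,6,8,9,10} 10  {6,7,8,9,10} 5
  6 to go: {0,4,5,6,9,10} 90  {0,4,6,8,9,10} 60  {0,4,7,8,9,10} 15  {2,3,7,8,9,10} 1  {3,4,7,8,9,10} 6  {3,6,7,8,9,10} 6  {4,5,6,8,9,10} 60  {4,6,7,8,9,10} 30  {5,6,7,8,9,10} 15
  7 to go: {0,3,4,7,8,9,10} 21  {0,4,5,6,8,9,10} 210  {0,4,6,7,8,9,10} 105  {1,2,3,7,8,9,10} 1  {2,3,4,7,8,9,10} 7  {2,3,6,7,8,9,10} 7  {3,4,6,7,8,9,10} 42  {3,5,6,7,8,9,10} 21  {4,5,6,7,8,9,10} 105
  8 to go: {0,2,3,4,7,8,9,10} 28  {0,3,4,6,7,8,9,10} 168  {0,4,5,6,7,8,9,10} 420  {1,2,3,4,7,8,9,10} 8  {1,2,3,6,7,8,9,10} 8  {2,3,4,6,7,8,9,10} 56  {2,3,5,6,7,8,9,10} 28  {3,4,5,6,7,8,9,10} 168
  9 to go: {0,1,2,3,4,7,8,9,10} 36  {0,2,3,4,6,7,8,9,10} 252  {0,3,4,5,6,7,8,9,10} 756  {1,2,3,4,6,7,8,9,10} 72  {1,2,3,5,6,7,8,9,10} 36  {2,3,4,5,6,7,8,9,10} 252
  if 0:e drops first: 360 orders
  if 1:i drops first: 1260 orders
  if 5:u drops first: 360 orders
heap linearizations: 1980

1980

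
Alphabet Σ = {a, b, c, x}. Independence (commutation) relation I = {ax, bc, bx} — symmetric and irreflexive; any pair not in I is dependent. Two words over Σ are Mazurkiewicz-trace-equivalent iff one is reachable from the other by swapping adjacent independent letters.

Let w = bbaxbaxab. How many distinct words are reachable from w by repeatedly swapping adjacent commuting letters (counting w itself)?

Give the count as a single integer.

36

drop 0:b onto floor
drop 1:b onto {0:b}
drop 2:a onto {1:b}
drop 3:x onto floor
drop 4:b onto {2:a}
drop 5:a onto {4:b}
drop 6:x onto {3:x}
drop 7:a onto {5:a}
drop 8:b onto {7:a}
ground layer = {0:b, 3:x}
drop-orders for the pieces not yet dropped (sum over which currently-grounded one goes next):
  1 to go: {6} 1  {8} 1
  2 to go: {3,6} 1  {6,8} 2  {7,8} 1
  3 to go: {3,6,8} 3  {5,7,8} 1  {6,7,8} 3
  4 to go: {3,6,7,8} 6  {4,5,7,8} 1  {5,6,7,8} 4
  5 to go: {2,4,5,7,8} 1  {3,5,6,7,8} 10  {4,5,6,7,8} 5
  6 to go: {1,2,4,5,7,8} 1  {2,4,5,6,7,8} 6  {3,4,5,6,7,8} 15
  7 to go: {0,1,2,4,5,7,8} 1  {1,2,4,5,6,7,8} 7  {2,3,4,5,6,7,8} 21
  if 0:b drops first: 28 orders
  if 3:x drops first: 8 orders
heap linearizations: 36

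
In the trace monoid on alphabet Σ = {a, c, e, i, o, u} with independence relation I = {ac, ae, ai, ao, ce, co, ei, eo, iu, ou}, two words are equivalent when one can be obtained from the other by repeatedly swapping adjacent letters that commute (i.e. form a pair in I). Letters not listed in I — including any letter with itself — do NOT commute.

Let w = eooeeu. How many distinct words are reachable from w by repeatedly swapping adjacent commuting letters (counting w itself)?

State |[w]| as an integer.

15

piece 0:e — minimal
piece 1:o — minimal
piece 2:o rests on {1:o}
piece 3:e rests on {0:e}
piece 4:e rests on {3:e}
piece 5:u rests on {4:e}
minimal pieces: {0:e, 1:o}
ways to finish when only these pieces remain (= sum over removing one remaining piece with nothing left below it):
  1 left: {2}→1  {5}→1
  2 left: {1,2}→1  {2,5}→2  {4,5}→1
  3 left: {1,2,5}→3  {2,4,5}→3  {3,4,5}→1
  4 left: {0,3,4,5}→1  {1,2,4,5}→6  {2,3,4,5}→4
  placing 0:e first → 10 extensions
  placing 1:o first → 5 extensions
total linear extensions = 15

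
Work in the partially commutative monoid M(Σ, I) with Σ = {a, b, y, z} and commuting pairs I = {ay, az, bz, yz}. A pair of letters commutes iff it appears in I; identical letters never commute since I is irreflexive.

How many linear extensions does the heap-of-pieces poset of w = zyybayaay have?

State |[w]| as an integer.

90

piece 0:z — minimal
piece 1:y — minimal
piece 2:y rests on {1:y}
piece 3:b rests on {2:y}
piece 4:a rests on {3:b}
piece 5:y rests on {3:b}
piece 6:a rests on {4:a}
piece 7:a rests on {6:a}
piece 8:y rests on {5:y}
minimal pieces: {0:z, 1:y}
ways to finish when only these pieces remain (= sum over removing one remaining piece with nothing left below it):
  1 left: {0}→1  {7}→1  {8}→1
  2 left: {0,7}→2  {0,8}→2  {5,8}→1  {6,7}→1  {7,8}→2
  3 left: {0,5,8}→3  {0,6,7}→3  {0,7,8}→6  {4,6,7}→1  {5,7,8}→3  {6,7,8}→3
  4 left: {0,4,6,7}→4  {0,5,7,8}→12  {0,6,7,8}→12  {4,6,7,8}→4  {5,6,7,8}→6
  5 left: {0,4,6,7,8}→20  {0,5,6,7,8}→30  {4,5,6,7,8}→10
  6 left: {0,4,5,6,7,8}→60  {3,4,5,6,7,8}→10
  7 left: {0,3,4,5,6,7,8}→70  {2,3,4,5,6,7,8}→10
  placing 0:z first → 10 extensions
  placing 1:y first → 80 extensions
total linear extensions = 90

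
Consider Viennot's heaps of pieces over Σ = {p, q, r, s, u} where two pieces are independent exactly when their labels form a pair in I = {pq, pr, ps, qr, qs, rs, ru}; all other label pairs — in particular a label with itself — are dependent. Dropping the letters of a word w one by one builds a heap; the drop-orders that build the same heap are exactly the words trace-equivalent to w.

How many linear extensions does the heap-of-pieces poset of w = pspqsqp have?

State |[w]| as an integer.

210

#0=p has no predecessor
#1=s has no predecessor
#2=p depends on [0:p]
#3=q has no predecessor
#4=s depends on [1:s]
#5=q depends on [3:q]
#6=p depends on [2:p]
sources: [0:p, 1:s, 3:q]
N(rest) = Σ N(rest − s) over sources s of rest; N(one piece) = 1:
  size 1 → [4]=1  [5]=1  [6]=1
  size 2 → [1,4]=1  [2,6]=1  [3,5]=1  [4,5]=2  [4,6]=2  [5,6]=2
  size 3 → [0,2,6]=1  [1,4,5]=3  [1,4,6]=3  [2,4,6]=3  [2,5,6]=3  [3,4,5]=3  [3,5,6]=3  [4,5,6]=6
  size 4 → [0,2,4,6]=4  [0,2,5,6]=4  [1,2,4,6]=6  [1,3,4,5]=6  [1,4,5,6]=12  [2,3,5,6]=6  [2,4,5,6]=12  [3,4,5,6]=12
  size 5 → [0,1,2,4,6]=10  [0,2,3,5,6]=10  [0,2,4,5,6]=20  [1,2,4,5,6]=30  [1,3,4,5,6]=30  [2,3,4,5,6]=30
  first=0(p) contributes 90
  first=1(s) contributes 60
  first=3(q) contributes 60
|[w]| = 210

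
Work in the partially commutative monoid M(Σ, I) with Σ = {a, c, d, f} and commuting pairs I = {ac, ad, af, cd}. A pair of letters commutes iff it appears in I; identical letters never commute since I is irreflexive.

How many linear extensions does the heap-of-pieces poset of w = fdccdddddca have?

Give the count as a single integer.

924

drop 0:f onto floor
drop 1:d onto {0:f}
drop 2:c onto {0:f}
drop 3:c onto {2:c}
drop 4:d onto {1:d}
drop 5:d onto {4:d}
drop 6:d onto {5:d}
drop 7:d onto {6:d}
drop 8:d onto {7:d}
drop 9:c onto {3:c}
drop 10:a onto floor
ground layer = {0:f, 10:a}
drop-orders for the pieces not yet dropped (sum over which currently-grounded one goes next):
  1 to go: {8} 1  {9} 1  {10} 1
  2 to go: {3,9} 1  {7,8} 1  {8,9} 2  {8,10} 2  {9,10} 2
  3 to go: {2,3,9} 1  {3,8,9} 3  {3,9,10} 3  {6,7,8} 1  {7,8,9} 3  {7,8,10} 3  {8,9,10} 6
  4 to go: {2,3,8,9} 4  {2,3,9,10} 4  {3,7,8,9} 6  {3,8,9,10} 12  {5,6,7,8} 1  {6,7,8,9} 4  {6,7,8,10} 4  {7,8,9,10} 12
  5 to go: {2,3,7,8,9} 10  {2,3,8,9,10} 20  {3,6,7,8,9} 10  {3,7,8,9,10} 30  {4,5,6,7,8} 1  {5,6,7,8,9} 5  {5,6,7,8,10} 5  {6,7,8,9,10} 20
  6 to go: {1,4,5,6,7,8} 1  {2,3,6,7,8,9} 20  {2,3,7,8,9,10} 60  {3,5,6,7,8,9} 15  {3,6,7,8,9,10} 60  {4,5,6,7,8,9} 6  {4,5,6,7,8,10} 6  {5,6,7,8,9,10} 30
  7 to go: {1,4,5,6,7,8,9} 7  {1,4,5,6,7,8,10} 7  {2,3,5,6,7,8,9} 35  {2,3,6,7,8,9,10} 140  {3,4,5,6,7,8,9} 21  {3,5,6,7,8,9,10} 105  {4,5,6,7,8,9,10} 42
  8 to go: {1,3,4,5,6,7,8,9} 28  {1,4,5,6,7,8,9,10} 56  {2,3,4,5,6,7,8,9} 56  {2,3,5,6,7,8,9,10} 280  {3,4,5,6,7,8,9,10} 168
  9 to go: {1,2,3,4,5,6,7,8,9} 84  {1,3,4,5,6,7,8,9,10} 252  {2,3,4,5,6,7,8,9,10} 504
  if 0:f drops first: 840 orders
  if 10:a drops first: 84 orders
heap linearizations: 924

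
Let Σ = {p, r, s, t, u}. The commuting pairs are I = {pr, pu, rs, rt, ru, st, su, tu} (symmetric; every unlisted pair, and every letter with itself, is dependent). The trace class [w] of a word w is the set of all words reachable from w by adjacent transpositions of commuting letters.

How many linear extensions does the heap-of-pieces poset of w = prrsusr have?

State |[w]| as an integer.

0(p) covers ∅
1(r) covers ∅
2(r) covers 1:r
3(s) covers 0:p
4(u) covers ∅
5(s) covers 3:s
6(r) covers 2:r
floor of heap: 0:p, 1:r, 4:u
completions by unplaced set U, small U first (add the entries for U minus each lowest piece of U):
  |U|=1: {4}:1  {5}:1  {6}:1
  |U|=2: {2,6}:1  {3,5}:1  {4,5}:2  {4,6}:2  {5,6}:2
  |U|=3: {0,3,5}:1  {1,2,6}:1  {2,4,6}:3  {2,5,6}:3  {3,4,5}:3  {3,5,6}:3  {4,5,6}:6
  |U|=4: {0,3,4,5}:4  {0,3,5,6}:4  {1,2,4,6}:4  {1,2,5,6}:4  {2,3,5,6}:6  {2,4,5,6}:12  {3,4,5,6}:12
  |U|=5: {0,2,3,5,6}:10  {0,3,4,5,6}:20  {1,2,3,5,6}:10  {1,2,4,5,6}:20  {2,3,4,5,6}:30
  start at 0(p): 60
  start at 1(r): 60
  start at 4(u): 20
sum over floor = 140

140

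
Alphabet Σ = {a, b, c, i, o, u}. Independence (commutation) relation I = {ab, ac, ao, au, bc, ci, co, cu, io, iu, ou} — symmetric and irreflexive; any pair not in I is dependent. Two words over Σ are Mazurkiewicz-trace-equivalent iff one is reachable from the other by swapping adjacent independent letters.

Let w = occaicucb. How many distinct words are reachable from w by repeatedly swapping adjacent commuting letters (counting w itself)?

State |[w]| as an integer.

piece 0:o — minimal
piece 1:c — minimal
piece 2:c rests on {1:c}
piece 3:a — minimal
piece 4:i rests on {3:a}
piece 5:c rests on {2:c}
piece 6:u — minimal
piece 7:c rests on {5:c}
piece 8:b rests on {0:o, 4:i, 6:u}
minimal pieces: {0:o, 1:c, 3:a, 6:u}
ways to finish when only these pieces remain (= sum over removing one remaining piece with nothing left below it):
  1 left: {7}→1  {8}→1
  2 left: {0,8}→1  {4,8}→1  {5,7}→1  {6,8}→1  {7,8}→2
  3 left: {0,4,8}→2  {0,6,8}→2  {0,7,8}→3  {2,5,7}→1  {3,4,8}→1  {4,6,8}→2  {4,7,8}→3  {5,7,8}→3  {6,7,8}→3
  4 left: {0,3,4,8}→3  {0,4,6,8}→6  {0,4,7,8}→8  {0,5,7,8}→6  {0,6,7,8}→8  {1,2,5,7}→1  {2,5,7,8}→4  {3,4,6,8}→3  {3,4,7,8}→4  {4,5,7,8}→6  {4,6,7,8}→8  {5,6,7,8}→6
  5 left: {0,2,5,7,8}→10  {0,3,4,6,8}→12  {0,3,4,7,8}→15  {0,4,5,7,8}→20  {0,4,6,7,8}→30  {0,5,6,7,8}→20  {1,2,5,7,8}→5  {2,4,5,7,8}→10  {2,5,6,7,8}→10  {3,4,5,7,8}→10  {3,4,6,7,8}→15  {4,5,6,7,8}→20
  6 left: {0,1,2,5,7,8}→15  {0,2,4,5,7,8}→40  {0,2,5,6,7,8}→40  {0,3,4,5,7,8}→45  {0,3,4,6,7,8}→72  {0,4,5,6,7,8}→90  {1,2,4,5,7,8}→15  {1,2,5,6,7,8}→15  {2,3,4,5,7,8}→20  {2,4,5,6,7,8}→40  {3,4,5,6,7,8}→45
  7 left: {0,1,2,4,5,7,8}→70  {0,1,2,5,6,7,8}→70  {0,2,3,4,5,7,8}→105  {0,2,4,5,6,7,8}→210  {0,3,4,5,6,7,8}→252  {1,2,3,4,5,7,8}→35  {1,2,4,5,6,7,8}→70  {2,3,4,5,6,7,8}→105
  placing 0:o first → 210 extensions
  placing 1:c first → 672 extensions
  placing 3:a first → 420 extensions
  placing 6:u first → 210 extensions
total linear extensions = 1512

1512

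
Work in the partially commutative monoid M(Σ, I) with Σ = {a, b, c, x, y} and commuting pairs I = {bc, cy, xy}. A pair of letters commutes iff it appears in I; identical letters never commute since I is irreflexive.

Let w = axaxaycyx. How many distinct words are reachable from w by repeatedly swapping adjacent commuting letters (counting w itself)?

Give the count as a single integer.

0(a) covers ∅
1(x) covers 0:a
2(a) covers 1:x
3(x) covers 2:a
4(a) covers 3:x
5(y) covers 4:a
6(c) covers 4:a
7(y) covers 5:y
8(x) covers 6:c
floor of heap: 0:a
completions by unplaced set U, small U first (add the entries for U minus each lowest piece of U):
  |U|=1: {7}:1  {8}:1
  |U|=2: {5,7}:1  {6,8}:1  {7,8}:2
  |U|=3: {5,7,8}:3  {6,7,8}:3
  |U|=4: {5,6,7,8}:6
  |U|=5: {4,5,6,7,8}:6
  |U|=6: {3,4,5,6,7,8}:6
  |U|=7: {2,3,4,5,6,7,8}:6
  start at 0(a): 6

6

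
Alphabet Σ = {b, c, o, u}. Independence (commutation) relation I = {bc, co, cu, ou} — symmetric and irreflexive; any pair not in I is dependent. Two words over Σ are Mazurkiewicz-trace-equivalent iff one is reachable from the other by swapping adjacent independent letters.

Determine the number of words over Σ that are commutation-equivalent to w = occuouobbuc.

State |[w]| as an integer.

1650

0(o) covers ∅
1(c) covers ∅
2(c) covers 1:c
3(u) covers ∅
4(o) covers 0:o
5(u) covers 3:u
6(o) covers 4:o
7(b) covers 5:u, 6:o
8(b) covers 7:b
9(u) covers 8:b
10(c) covers 2:c
floor of heap: 0:o, 1:c, 3:u
completions by unplaced set U, small U first (add the entries for U minus each lowest piece of U):
  |U|=1: {9}:1  {10}:1
  |U|=2: {2,10}:1  {8,9}:1  {9,10}:2
  |U|=3: {1,2,10}:1  {2,9,10}:3  {7,8,9}:1  {8,9,10}:3
  |U|=4: {1,2,9,10}:4  {2,8,9,10}:6  {5,7,8,9}:1  {6,7,8,9}:1  {7,8,9,10}:4
  |U|=5: {1,2,8,9,10}:10  {2,7,8,9,10}:10  {3,5,7,8,9}:1  {4,6,7,8,9}:1  {5,6,7,8,9}:2  {5,7,8,9,10}:5  {6,7,8,9,10}:5
  |U|=6: {0,4,6,7,8,9}:1  {1,2,7,8,9,10}:20  {2,5,7,8,9,10}:15  {2,6,7,8,9,10}:15  {3,5,6,7,8,9}:3  {3,5,7,8,9,10}:6  {4,5,6,7,8,9}:3  {4,6,7,8,9,10}:6  {5,6,7,8,9,10}:12
  |U|=7: {0,4,5,6,7,8,9}:4  {0,4,6,7,8,9,10}:7  {1,2,5,7,8,9,10}:35  {1,2,6,7,8,9,10}:35  {2,3,5,7,8,9,10}:21  {2,4,6,7,8,9,10}:21  {2,5,6,7,8,9,10}:42  {3,4,5,6,7,8,9}:6  {3,5,6,7,8,9,10}:21  {4,5,6,7,8,9,10}:21
  |U|=8: {0,2,4,6,7,8,9,10}:28  {0,3,4,5,6,7,8,9}:10  {0,4,5,6,7,8,9,10}:32  {1,2,3,5,7,8,9,10}:56  {1,2,4,6,7,8,9,10}:56  {1,2,5,6,7,8,9,10}:112  {2,3,5,6,7,8,9,10}:84  {2,4,5,6,7,8,9,10}:84  {3,4,5,6,7,8,9,10}:48
  |U|=9: {0,1,2,4,6,7,8,9,10}:84  {0,2,4,5,6,7,8,9,10}:144  {0,3,4,5,6,7,8,9,10}:90  {1,2,3,5,6,7,8,9,10}:252  {1,2,4,5,6,7,8,9,10}:252  {2,3,4,5,6,7,8,9,10}:216
  start at 0(o): 720
  start at 1(c): 450
  start at 3(u): 480
sum over floor = 1650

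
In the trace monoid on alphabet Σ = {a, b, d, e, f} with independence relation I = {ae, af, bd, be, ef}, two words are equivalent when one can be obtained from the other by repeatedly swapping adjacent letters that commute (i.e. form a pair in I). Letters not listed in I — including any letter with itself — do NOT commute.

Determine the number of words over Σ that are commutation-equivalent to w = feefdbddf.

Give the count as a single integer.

#0=f has no predecessor
#1=e has no predecessor
#2=e depends on [1:e]
#3=f depends on [0:f]
#4=d depends on [2:e, 3:f]
#5=b depends on [3:f]
#6=d depends on [4:d]
#7=d depends on [6:d]
#8=f depends on [5:b, 7:d]
sources: [0:f, 1:e]
N(rest) = Σ N(rest − s) over sources s of rest; N(one piece) = 1:
  size 1 → [8]=1
  size 2 → [5,8]=1  [7,8]=1
  size 3 → [5,7,8]=2  [6,7,8]=1
  size 4 → [4,6,7,8]=1  [5,6,7,8]=3
  size 5 → [2,4,6,7,8]=1  [4,5,6,7,8]=4
  size 6 → [1,2,4,6,7,8]=1  [2,4,5,6,7,8]=5  [3,4,5,6,7,8]=4
  size 7 → [0,3,4,5,6,7,8]=4  [1,2,4,5,6,7,8]=6  [2,3,4,5,6,7,8]=9
  first=0(f) contributes 15
  first=1(e) contributes 13
|[w]| = 28

28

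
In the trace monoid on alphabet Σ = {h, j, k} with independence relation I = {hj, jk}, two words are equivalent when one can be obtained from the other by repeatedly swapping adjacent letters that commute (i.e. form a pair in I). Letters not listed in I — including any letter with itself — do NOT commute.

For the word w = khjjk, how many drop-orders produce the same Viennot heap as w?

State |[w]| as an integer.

10

drop 0:k onto floor
drop 1:h onto {0:k}
drop 2:j onto floor
drop 3:j onto {2:j}
drop 4:k onto {1:h}
ground layer = {0:k, 2:j}
drop-orders for the pieces not yet dropped (sum over which currently-grounded one goes next):
  1 to go: {3} 1  {4} 1
  2 to go: {1,4} 1  {2,3} 1  {3,4} 2
  3 to go: {0,1,4} 1  {1,3,4} 3  {2,3,4} 3
  if 0:k drops first: 6 orders
  if 2:j drops first: 4 orders
heap linearizations: 10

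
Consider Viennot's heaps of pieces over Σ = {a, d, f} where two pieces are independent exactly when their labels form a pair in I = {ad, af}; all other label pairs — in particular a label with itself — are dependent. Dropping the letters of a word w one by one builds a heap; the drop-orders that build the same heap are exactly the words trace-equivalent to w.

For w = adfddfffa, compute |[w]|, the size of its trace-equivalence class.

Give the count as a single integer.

#0=a has no predecessor
#1=d has no predecessor
#2=f depends on [1:d]
#3=d depends on [2:f]
#4=d depends on [3:d]
#5=f depends on [4:d]
#6=f depends on [5:f]
#7=f depends on [6:f]
#8=a depends on [0:a]
sources: [0:a, 1:d]
N(rest) = Σ N(rest − s) over sources s of rest; N(one piece) = 1:
  size 1 → [7]=1  [8]=1
  size 2 → [0,8]=1  [6,7]=1  [7,8]=2
  size 3 → [0,7,8]=3  [5,6,7]=1  [6,7,8]=3
  size 4 → [0,6,7,8]=6  [4,5,6,7]=1  [5,6,7,8]=4
  size 5 → [0,5,6,7,8]=10  [3,4,5,6,7]=1  [4,5,6,7,8]=5
  size 6 → [0,4,5,6,7,8]=15  [2,3,4,5,6,7]=1  [3,4,5,6,7,8]=6
  size 7 → [0,3,4,5,6,7,8]=21  [1,2,3,4,5,6,7]=1  [2,3,4,5,6,7,8]=7
  first=0(a) contributes 8
  first=1(d) contributes 28
|[w]| = 36

36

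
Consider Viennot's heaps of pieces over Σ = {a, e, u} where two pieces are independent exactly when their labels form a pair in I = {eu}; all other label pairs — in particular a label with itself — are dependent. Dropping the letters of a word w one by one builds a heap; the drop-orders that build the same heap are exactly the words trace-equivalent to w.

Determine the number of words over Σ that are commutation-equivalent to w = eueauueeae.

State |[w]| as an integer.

18

piece 0:e — minimal
piece 1:u — minimal
piece 2:e rests on {0:e}
piece 3:a rests on {1:u, 2:e}
piece 4:u rests on {3:a}
piece 5:u rests on {4:u}
piece 6:e rests on {3:a}
piece 7:e rests on {6:e}
piece 8:a rests on {5:u, 7:e}
piece 9:e rests on {8:a}
minimal pieces: {0:e, 1:u}
ways to finish when only these pieces remain (= sum over removing one remaining piece with nothing left below it):
  1 left: {9}→1
  2 left: {8,9}→1
  3 left: {5,8,9}→1  {7,8,9}→1
  4 left: {4,5,8,9}→1  {5,7,8,9}→2  {6,7,8,9}→1
  5 left: {4,5,7,8,9}→3  {5,6,7,8,9}→3
  6 left: {4,5,6,7,8,9}→6
  7 left: {3,4,5,6,7,8,9}→6
  8 left: {1,3,4,5,6,7,8,9}→6  {2,3,4,5,6,7,8,9}→6
  placing 0:e first → 12 extensions
  placing 1:u first → 6 extensions
total linear extensions = 18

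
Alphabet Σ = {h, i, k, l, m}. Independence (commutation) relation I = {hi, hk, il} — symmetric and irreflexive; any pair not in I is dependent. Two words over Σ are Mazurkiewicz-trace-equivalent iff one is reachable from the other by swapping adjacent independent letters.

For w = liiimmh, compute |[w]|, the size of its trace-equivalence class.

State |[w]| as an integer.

#0=l has no predecessor
#1=i has no predecessor
#2=i depends on [1:i]
#3=i depends on [2:i]
#4=m depends on [0:l, 3:i]
#5=m depends on [4:m]
#6=h depends on [5:m]
sources: [0:l, 1:i]
N(rest) = Σ N(rest − s) over sources s of rest; N(one piece) = 1:
  size 1 → [6]=1
  size 2 → [5,6]=1
  size 3 → [4,5,6]=1
  size 4 → [0,4,5,6]=1  [3,4,5,6]=1
  size 5 → [0,3,4,5,6]=2  [2,3,4,5,6]=1
  first=0(l) contributes 1
  first=1(i) contributes 3
|[w]| = 4

4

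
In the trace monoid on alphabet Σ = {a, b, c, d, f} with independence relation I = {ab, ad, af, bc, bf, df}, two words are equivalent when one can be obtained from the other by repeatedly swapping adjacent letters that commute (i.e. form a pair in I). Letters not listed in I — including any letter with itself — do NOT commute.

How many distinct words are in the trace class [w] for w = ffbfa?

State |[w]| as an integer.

20

#0=f has no predecessor
#1=f depends on [0:f]
#2=b has no predecessor
#3=f depends on [1:f]
#4=a has no predecessor
sources: [0:f, 2:b, 4:a]
N(rest) = Σ N(rest − s) over sources s of rest; N(one piece) = 1:
  size 1 → [2]=1  [3]=1  [4]=1
  size 2 → [1,3]=1  [2,3]=2  [2,4]=2  [3,4]=2
  size 3 → [0,1,3]=1  [1,2,3]=3  [1,3,4]=3  [2,3,4]=6
  first=0(f) contributes 12
  first=2(b) contributes 4
  first=4(a) contributes 4
|[w]| = 20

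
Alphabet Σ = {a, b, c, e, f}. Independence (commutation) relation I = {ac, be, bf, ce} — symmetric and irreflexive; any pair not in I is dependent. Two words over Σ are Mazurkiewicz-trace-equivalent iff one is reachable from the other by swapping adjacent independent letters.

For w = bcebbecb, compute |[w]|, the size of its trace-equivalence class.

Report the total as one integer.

28

drop 0:b onto floor
drop 1:c onto {0:b}
drop 2:e onto floor
drop 3:b onto {1:c}
drop 4:b onto {3:b}
drop 5:e onto {2:e}
drop 6:c onto {4:b}
drop 7:b onto {6:c}
ground layer = {0:b, 2:e}
drop-orders for the pieces not yet dropped (sum over which currently-grounded one goes next):
  1 to go: {5} 1  {7} 1
  2 to go: {2,5} 1  {5,7} 2  {6,7} 1
  3 to go: {2,5,7} 3  {4,6,7} 1  {5,6,7} 3
  4 to go: {2,5,6,7} 6  {3,4,6,7} 1  {4,5,6,7} 4
  5 to go: {1,3,4,6,7} 1  {2,4,5,6,7} 10  {3,4,5,6,7} 5
  6 to go: {0,1,3,4,6,7} 1  {1,3,4,5,6,7} 6  {2,3,4,5,6,7} 15
  if 0:b drops first: 21 orders
  if 2:e drops first: 7 orders
heap linearizations: 28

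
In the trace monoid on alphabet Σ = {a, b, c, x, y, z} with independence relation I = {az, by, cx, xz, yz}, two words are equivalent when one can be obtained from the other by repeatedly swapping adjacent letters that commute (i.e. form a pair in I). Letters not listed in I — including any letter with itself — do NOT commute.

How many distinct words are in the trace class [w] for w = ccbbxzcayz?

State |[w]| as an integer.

drop 0:c onto floor
drop 1:c onto {0:c}
drop 2:b onto {1:c}
drop 3:b onto {2:b}
drop 4:x onto {3:b}
drop 5:z onto {3:b}
drop 6:c onto {5:z}
drop 7:a onto {4:x, 6:c}
drop 8:y onto {7:a}
drop 9:z onto {6:c}
ground layer = {0:c}
drop-orders for the pieces not yet dropped (sum over which currently-grounded one goes next):
  1 to go: {8} 1  {9} 1
  2 to go: {7,8} 1  {8,9} 2
  3 to go: {4,7,8} 1  {7,8,9} 3
  4 to go: {4,7,8,9} 4  {6,7,8,9} 3
  5 to go: {4,6,7,8,9} 7  {5,6,7,8,9} 3
  6 to go: {4,5,6,7,8,9} 10
  7 to go: {3,4,5,6,7,8,9} 10
  8 to go: {2,3,4,5,6,7,8,9} 10
  if 0:c drops first: 10 orders

10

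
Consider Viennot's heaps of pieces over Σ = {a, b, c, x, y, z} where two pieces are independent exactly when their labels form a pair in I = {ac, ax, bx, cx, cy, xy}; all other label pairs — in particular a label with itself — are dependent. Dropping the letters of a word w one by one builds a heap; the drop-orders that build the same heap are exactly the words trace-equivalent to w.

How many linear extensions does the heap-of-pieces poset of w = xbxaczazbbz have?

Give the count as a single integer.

piece 0:x — minimal
piece 1:b — minimal
piece 2:x rests on {0:x}
piece 3:a rests on {1:b}
piece 4:c rests on {1:b}
piece 5:z rests on {2:x, 3:a, 4:c}
piece 6:a rests on {5:z}
piece 7:z rests on {6:a}
piece 8:b rests on {7:z}
piece 9:b rests on {8:b}
piece 10:z rests on {9:b}
minimal pieces: {0:x, 1:b}
ways to finish when only these pieces remain (= sum over removing one remaining piece with nothing left below it):
  1 left: {10}→1
  2 left: {9,10}→1
  3 left: {8,9,10}→1
  4 left: {7,8,9,10}→1
  5 left: {6,7,8,9,10}→1
  6 left: {5,6,7,8,9,10}→1
  7 left: {2,5,6,7,8,9,10}→1  {3,5,6,7,8,9,10}→1  {4,5,6,7,8,9,10}→1
  8 left: {0,2,5,6,7,8,9,10}→1  {2,3,5,6,7,8,9,10}→2  {2,4,5,6,7,8,9,10}→2  {3,4,5,6,7,8,9,10}→2
  9 left: {0,2,3,5,6,7,8,9,10}→3  {0,2,4,5,6,7,8,9,10}→3  {1,3,4,5,6,7,8,9,10}→2  {2,3,4,5,6,7,8,9,10}→6
  placing 0:x first → 8 extensions
  placing 1:b first → 12 extensions
total linear extensions = 20

20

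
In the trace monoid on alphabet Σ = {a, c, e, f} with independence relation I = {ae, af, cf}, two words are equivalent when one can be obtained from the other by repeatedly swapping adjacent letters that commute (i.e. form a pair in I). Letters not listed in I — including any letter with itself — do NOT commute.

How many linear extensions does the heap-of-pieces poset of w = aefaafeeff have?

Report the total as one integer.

drop 0:a onto floor
drop 1:e onto floor
drop 2:f onto {1:e}
drop 3:a onto {0:a}
drop 4:a onto {3:a}
drop 5:f onto {2:f}
drop 6:e onto {5:f}
drop 7:e onto {6:e}
drop 8:f onto {7:e}
drop 9:f onto {8:f}
ground layer = {0:a, 1:e}
drop-orders for the pieces not yet dropped (sum over which currently-grounded one goes next):
  1 to go: {4} 1  {9} 1
  2 to go: {3,4} 1  {4,9} 2  {8,9} 1
  3 to go: {0,3,4} 1  {3,4,9} 3  {4,8,9} 3  {7,8,9} 1
  4 to go: {0,3,4,9} 4  {3,4,8,9} 6  {4,7,8,9} 4  {6,7,8,9} 1
  5 to go: {0,3,4,8,9} 10  {3,4,7,8,9} 10  {4,6,7,8,9} 5  {5,6,7,8,9} 1
  6 to go: {0,3,4,7,8,9} 20  {2,5,6,7,8,9} 1  {3,4,6,7,8,9} 15  {4,5,6,7,8,9} 6
  7 to go: {0,3,4,6,7,8,9} 35  {1,2,5,6,7,8,9} 1  {2,4,5,6,7,8,9} 7  {3,4,5,6,7,8,9} 21
  8 to go: {0,3,4,5,6,7,8,9} 56  {1,2,4,5,6,7,8,9} 8  {2,3,4,5,6,7,8,9} 28
  if 0:a drops first: 36 orders
  if 1:e drops first: 84 orders
heap linearizations: 120

120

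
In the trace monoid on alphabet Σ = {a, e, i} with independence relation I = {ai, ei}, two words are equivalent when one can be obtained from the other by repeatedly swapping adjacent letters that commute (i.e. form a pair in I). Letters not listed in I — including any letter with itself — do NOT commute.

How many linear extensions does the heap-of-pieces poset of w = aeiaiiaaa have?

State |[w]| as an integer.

84

#0=a has no predecessor
#1=e depends on [0:a]
#2=i has no predecessor
#3=a depends on [1:e]
#4=i depends on [2:i]
#5=i depends on [4:i]
#6=a depends on [3:a]
#7=a depends on [6:a]
#8=a depends on [7:a]
sources: [0:a, 2:i]
N(rest) = Σ N(rest − s) over sources s of rest; N(one piece) = 1:
  size 1 → [5]=1  [8]=1
  size 2 → [4,5]=1  [5,8]=2  [7,8]=1
  size 3 → [2,4,5]=1  [4,5,8]=3  [5,7,8]=3  [6,7,8]=1
  size 4 → [2,4,5,8]=4  [3,6,7,8]=1  [4,5,7,8]=6  [5,6,7,8]=4
  size 5 → [1,3,6,7,8]=1  [2,4,5,7,8]=10  [3,5,6,7,8]=5  [4,5,6,7,8]=10
  size 6 → [0,1,3,6,7,8]=1  [1,3,5,6,7,8]=6  [2,4,5,6,7,8]=20  [3,4,5,6,7,8]=15
  size 7 → [0,1,3,5,6,7,8]=7  [1,3,4,5,6,7,8]=21  [2,3,4,5,6,7,8]=35
  first=0(a) contributes 56
  first=2(i) contributes 28
|[w]| = 84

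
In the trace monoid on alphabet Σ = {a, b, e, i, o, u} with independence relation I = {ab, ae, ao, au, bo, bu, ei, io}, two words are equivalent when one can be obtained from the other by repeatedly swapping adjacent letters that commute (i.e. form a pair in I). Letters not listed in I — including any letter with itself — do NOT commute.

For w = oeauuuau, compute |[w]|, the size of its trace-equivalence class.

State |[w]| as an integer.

28

piece 0:o — minimal
piece 1:e rests on {0:o}
piece 2:a — minimal
piece 3:u rests on {1:e}
piece 4:u rests on {3:u}
piece 5:u rests on {4:u}
piece 6:a rests on {2:a}
piece 7:u rests on {5:u}
minimal pieces: {0:o, 2:a}
ways to finish when only these pieces remain (= sum over removing one remaining piece with nothing left below it):
  1 left: {6}→1  {7}→1
  2 left: {2,6}→1  {5,7}→1  {6,7}→2
  3 left: {2,6,7}→3  {4,5,7}→1  {5,6,7}→3
  4 left: {2,5,6,7}→6  {3,4,5,7}→1  {4,5,6,7}→4
  5 left: {1,3,4,5,7}→1  {2,4,5,6,7}→10  {3,4,5,6,7}→5
  6 left: {0,1,3,4,5,7}→1  {1,3,4,5,6,7}→6  {2,3,4,5,6,7}→15
  placing 0:o first → 21 extensions
  placing 2:a first → 7 extensions
total linear extensions = 28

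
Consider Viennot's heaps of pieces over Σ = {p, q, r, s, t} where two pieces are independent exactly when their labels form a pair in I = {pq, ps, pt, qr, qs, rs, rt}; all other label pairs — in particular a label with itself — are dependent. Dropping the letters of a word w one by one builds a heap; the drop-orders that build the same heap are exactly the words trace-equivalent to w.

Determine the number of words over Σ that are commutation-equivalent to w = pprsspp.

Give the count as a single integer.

piece 0:p — minimal
piece 1:p rests on {0:p}
piece 2:r rests on {1:p}
piece 3:s — minimal
piece 4:s rests on {3:s}
piece 5:p rests on {2:r}
piece 6:p rests on {5:p}
minimal pieces: {0:p, 3:s}
ways to finish when only these pieces remain (= sum over removing one remaining piece with nothing left below it):
  1 left: {4}→1  {6}→1
  2 left: {3,4}→1  {4,6}→2  {5,6}→1
  3 left: {2,5,6}→1  {3,4,6}→3  {4,5,6}→3
  4 left: {1,2,5,6}→1  {2,4,5,6}→4  {3,4,5,6}→6
  5 left: {0,1,2,5,6}→1  {1,2,4,5,6}→5  {2,3,4,5,6}→10
  placing 0:p first → 15 extensions
  placing 3:s first → 6 extensions
total linear extensions = 21

21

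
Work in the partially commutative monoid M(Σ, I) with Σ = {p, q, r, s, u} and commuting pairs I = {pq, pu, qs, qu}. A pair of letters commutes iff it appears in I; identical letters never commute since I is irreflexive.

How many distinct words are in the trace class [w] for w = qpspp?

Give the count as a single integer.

drop 0:q onto floor
drop 1:p onto floor
drop 2:s onto {1:p}
drop 3:p onto {2:s}
drop 4:p onto {3:p}
ground layer = {0:q, 1:p}
drop-orders for the pieces not yet dropped (sum over which currently-grounded one goes next):
  1 to go: {0} 1  {4} 1
  2 to go: {0,4} 2  {3,4} 1
  3 to go: {0,3,4} 3  {2,3,4} 1
  if 0:q drops first: 1 orders
  if 1:p drops first: 4 orders
heap linearizations: 5

5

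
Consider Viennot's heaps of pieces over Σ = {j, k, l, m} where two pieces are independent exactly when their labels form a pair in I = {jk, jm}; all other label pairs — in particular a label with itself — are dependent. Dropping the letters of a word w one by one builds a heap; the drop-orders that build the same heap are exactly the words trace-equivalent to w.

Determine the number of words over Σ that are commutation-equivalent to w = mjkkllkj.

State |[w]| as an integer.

8

drop 0:m onto floor
drop 1:j onto floor
drop 2:k onto {0:m}
drop 3:k onto {2:k}
drop 4:l onto {1:j, 3:k}
drop 5:l onto {4:l}
drop 6:k onto {5:l}
drop 7:j onto {5:l}
ground layer = {0:m, 1:j}
drop-orders for the pieces not yet dropped (sum over which currently-grounded one goes next):
  1 to go: {6} 1  {7} 1
  2 to go: {6,7} 2
  3 to go: {5,6,7} 2
  4 to go: {4,5,6,7} 2
  5 to go: {1,4,5,6,7} 2  {3,4,5,6,7} 2
  6 to go: {1,3,4,5,6,7} 4  {2,3,4,5,6,7} 2
  if 0:m drops first: 6 orders
  if 1:j drops first: 2 orders
heap linearizations: 8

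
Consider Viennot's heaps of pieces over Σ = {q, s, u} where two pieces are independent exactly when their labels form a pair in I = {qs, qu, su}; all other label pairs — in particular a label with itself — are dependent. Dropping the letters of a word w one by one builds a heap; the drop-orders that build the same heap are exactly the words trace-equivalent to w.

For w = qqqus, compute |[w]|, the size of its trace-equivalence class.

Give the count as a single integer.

piece 0:q — minimal
piece 1:q rests on {0:q}
piece 2:q rests on {1:q}
piece 3:u — minimal
piece 4:s — minimal
minimal pieces: {0:q, 3:u, 4:s}
ways to finish when only these pieces remain (= sum over removing one remaining piece with nothing left below it):
  1 left: {2}→1  {3}→1  {4}→1
  2 left: {1,2}→1  {2,3}→2  {2,4}→2  {3,4}→2
  3 left: {0,1,2}→1  {1,2,3}→3  {1,2,4}→3  {2,3,4}→6
  placing 0:q first → 12 extensions
  placing 3:u first → 4 extensions
  placing 4:s first → 4 extensions
total linear extensions = 20

20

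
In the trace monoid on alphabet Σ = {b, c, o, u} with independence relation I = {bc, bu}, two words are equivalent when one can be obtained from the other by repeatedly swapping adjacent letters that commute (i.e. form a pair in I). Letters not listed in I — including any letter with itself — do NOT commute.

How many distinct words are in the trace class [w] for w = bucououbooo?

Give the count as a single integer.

drop 0:b onto floor
drop 1:u onto floor
drop 2:c onto {1:u}
drop 3:o onto {0:b, 2:c}
drop 4:u onto {3:o}
drop 5:o onto {4:u}
drop 6:u onto {5:o}
drop 7:b onto {5:o}
drop 8:o onto {6:u, 7:b}
drop 9:o onto {8:o}
drop 10:o onto {9:o}
ground layer = {0:b, 1:u}
drop-orders for the pieces not yet dropped (sum over which currently-grounded one goes next):
  1 to go: {10} 1
  2 to go: {9,10} 1
  3 to go: {8,9,10} 1
  4 to go: {6,8,9,10} 1  {7,8,9,10} 1
  5 to go: {6,7,8,9,10} 2
  6 to go: {5,6,7,8,9,10} 2
  7 to go: {4,5,6,7,8,9,10} 2
  8 to go: {3,4,5,6,7,8,9,10} 2
  9 to go: {0,3,4,5,6,7,8,9,10} 2  {2,3,4,5,6,7,8,9,10} 2
  if 0:b drops first: 2 orders
  if 1:u drops first: 4 orders
heap linearizations: 6

6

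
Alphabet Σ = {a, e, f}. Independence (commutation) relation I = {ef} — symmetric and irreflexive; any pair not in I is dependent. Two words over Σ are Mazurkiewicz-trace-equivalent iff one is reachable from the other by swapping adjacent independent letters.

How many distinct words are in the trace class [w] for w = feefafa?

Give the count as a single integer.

6

drop 0:f onto floor
drop 1:e onto floor
drop 2:e onto {1:e}
drop 3:f onto {0:f}
drop 4:a onto {2:e, 3:f}
drop 5:f onto {4:a}
drop 6:a onto {5:f}
ground layer = {0:f, 1:e}
drop-orders for the pieces not yet dropped (sum over which currently-grounded one goes next):
  1 to go: {6} 1
  2 to go: {5,6} 1
  3 to go: {4,5,6} 1
  4 to go: {2,4,5,6} 1  {3,4,5,6} 1
  5 to go: {0,3,4,5,6} 1  {1,2,4,5,6} 1  {2,3,4,5,6} 2
  if 0:f drops first: 3 orders
  if 1:e drops first: 3 orders
heap linearizations: 6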